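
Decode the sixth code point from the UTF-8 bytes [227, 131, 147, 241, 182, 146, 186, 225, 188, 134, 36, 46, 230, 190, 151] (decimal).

U+6F97

Offset 0: leading byte 0xE3 = 11100011 → 3-byte char #1 = E3 83 93.
Offset 3: leading byte 0xF1 = 11110001 → 4-byte char #2 = F1 B6 92 BA.
Offset 7: leading byte 0xE1 = 11100001 → 3-byte char #3 = E1 BC 86.
Offset 10: leading byte 0x24 = 00100100 → 1-byte char #4 = 24.
Offset 11: leading byte 0x2E = 00101110 → 1-byte char #5 = 2E.
Offset 12: leading byte 0xE6 = 11100110 → 3-byte char #6 = E6 BE 97.
Leading byte 0xE6 = 11100110 matches 1110xxxx → 3-byte sequence.
Byte 1: 0xE6 = 11100110, payload 0110 (4 bits).
Byte 2: 0xBE = 10111110 (10xxxxxx ✓), payload 111110.
Byte 3: 0x97 = 10010111 (10xxxxxx ✓), payload 010111.
Concatenate: 0110111110010111 = 0x6F97 (16 bits → U+6F97).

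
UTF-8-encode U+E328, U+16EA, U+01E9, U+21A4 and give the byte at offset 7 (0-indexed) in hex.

0xA9

U+E328 → 3-byte form EE 8C A8 at offsets 0–2.
U+16EA → 3-byte form E1 9B AA at offsets 3–5.
U+01E9 → 2-byte form C7 A9 at offsets 6–7.
Offset 7 falls in char 3's range; it's byte 2 of C7 A9 = 0xA9.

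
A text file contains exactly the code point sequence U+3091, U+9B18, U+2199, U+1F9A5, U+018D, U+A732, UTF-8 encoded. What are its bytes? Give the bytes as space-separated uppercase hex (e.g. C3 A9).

E3 82 91 E9 AC 98 E2 86 99 F0 9F A6 A5 C6 8D EA 9C B2

U+3091: 3-byte form → E3 82 91.
U+9B18: 3-byte form → E9 AC 98.
U+2199: 3-byte form → E2 86 99.
U+1F9A5: 4-byte form → F0 9F A6 A5.
U+018D: 2-byte form → C6 8D.
U+A732: 3-byte form → EA 9C B2.
Concatenated (18 bytes): E3 82 91 E9 AC 98 E2 86 99 F0 9F A6 A5 C6 8D EA 9C B2.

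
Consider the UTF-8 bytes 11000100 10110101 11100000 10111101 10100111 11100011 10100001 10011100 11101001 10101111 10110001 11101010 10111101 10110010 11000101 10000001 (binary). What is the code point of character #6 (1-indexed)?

U+0141

Offset 0: leading byte 0xC4 = 11000100 → 2-byte char #1 = C4 B5.
Offset 2: leading byte 0xE0 = 11100000 → 3-byte char #2 = E0 BD A7.
Offset 5: leading byte 0xE3 = 11100011 → 3-byte char #3 = E3 A1 9C.
Offset 8: leading byte 0xE9 = 11101001 → 3-byte char #4 = E9 AF B1.
Offset 11: leading byte 0xEA = 11101010 → 3-byte char #5 = EA BD B2.
Offset 14: leading byte 0xC5 = 11000101 → 2-byte char #6 = C5 81.
Leading byte 0xC5 = 11000101 matches 110xxxxx → 2-byte sequence.
Byte 1: 0xC5 = 11000101, payload 00101 (5 bits).
Byte 2: 0x81 = 10000001 (10xxxxxx ✓), payload 000001.
Concatenate: 00101000001 = 0x141 (11 bits → U+0141).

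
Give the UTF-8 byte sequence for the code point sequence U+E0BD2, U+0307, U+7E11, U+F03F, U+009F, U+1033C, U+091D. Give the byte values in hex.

U+E0BD2: 4-byte form → F3 A0 AF 92.
U+0307: 2-byte form → CC 87.
U+7E11: 3-byte form → E7 B8 91.
U+F03F: 3-byte form → EF 80 BF.
U+009F: 2-byte form → C2 9F.
U+1033C: 4-byte form → F0 90 8C BC.
U+091D: 3-byte form → E0 A4 9D.
Concatenated (21 bytes): F3 A0 AF 92 CC 87 E7 B8 91 EF 80 BF C2 9F F0 90 8C BC E0 A4 9D.

F3 A0 AF 92 CC 87 E7 B8 91 EF 80 BF C2 9F F0 90 8C BC E0 A4 9D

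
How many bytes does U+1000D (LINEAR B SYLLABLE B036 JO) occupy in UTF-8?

4

U+1000D = 0x1000D. UTF-8 uses 1 byte below 0x80, 2 below 0x800, 3 below 0x10000, 4 up to 0x10FFFF. 0x1000D is in U+10000–U+10FFFF → 4 bytes.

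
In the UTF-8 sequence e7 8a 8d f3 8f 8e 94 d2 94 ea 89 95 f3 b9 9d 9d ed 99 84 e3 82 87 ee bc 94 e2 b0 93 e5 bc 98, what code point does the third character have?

U+0494

Offset 0: leading byte 0xE7 = 11100111 → 3-byte char #1 = E7 8A 8D.
Offset 3: leading byte 0xF3 = 11110011 → 4-byte char #2 = F3 8F 8E 94.
Offset 7: leading byte 0xD2 = 11010010 → 2-byte char #3 = D2 94.
Leading byte 0xD2 = 11010010 matches 110xxxxx → 2-byte sequence.
Byte 1: 0xD2 = 11010010, payload 10010 (5 bits).
Byte 2: 0x94 = 10010100 (10xxxxxx ✓), payload 010100.
Concatenate: 10010010100 = 0x494 (11 bits → U+0494).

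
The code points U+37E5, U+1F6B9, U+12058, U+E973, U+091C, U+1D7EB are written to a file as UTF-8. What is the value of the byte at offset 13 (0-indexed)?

U+37E5 → 3-byte form E3 9F A5 at offsets 0–2.
U+1F6B9 → 4-byte form F0 9F 9A B9 at offsets 3–6.
U+12058 → 4-byte form F0 92 81 98 at offsets 7–10.
U+E973 → 3-byte form EE A5 B3 at offsets 11–13.
Offset 13 falls in char 4's range; it's byte 3 of EE A5 B3 = 0xB3.

0xB3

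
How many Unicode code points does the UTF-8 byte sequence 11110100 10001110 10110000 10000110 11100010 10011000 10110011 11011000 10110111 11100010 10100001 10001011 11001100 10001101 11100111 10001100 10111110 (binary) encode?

6

Byte at offset 0: 0xF4 = 11110100 → 4-byte char (#1). Advance 4.
Byte at offset 4: 0xE2 = 11100010 → 3-byte char (#2). Advance 3.
Byte at offset 7: 0xD8 = 11011000 → 2-byte char (#3). Advance 2.
Byte at offset 9: 0xE2 = 11100010 → 3-byte char (#4). Advance 3.
Byte at offset 12: 0xCC = 11001100 → 2-byte char (#5). Advance 2.
Byte at offset 14: 0xE7 = 11100111 → 3-byte char (#6). Advance 3.
Reached end at offset 17 after 6 code points.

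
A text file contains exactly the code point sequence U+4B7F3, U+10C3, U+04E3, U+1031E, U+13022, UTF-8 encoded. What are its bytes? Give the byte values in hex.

F1 8B 9F B3 E1 83 83 D3 A3 F0 90 8C 9E F0 93 80 A2

U+4B7F3: 4-byte form → F1 8B 9F B3.
U+10C3: 3-byte form → E1 83 83.
U+04E3: 2-byte form → D3 A3.
U+1031E: 4-byte form → F0 90 8C 9E.
U+13022: 4-byte form → F0 93 80 A2.
Concatenated (17 bytes): F1 8B 9F B3 E1 83 83 D3 A3 F0 90 8C 9E F0 93 80 A2.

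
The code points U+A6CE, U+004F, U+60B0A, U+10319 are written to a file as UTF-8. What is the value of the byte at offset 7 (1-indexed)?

0xAC

1-indexed offset 7 is 0-indexed offset 6.
U+A6CE → 3-byte form EA 9B 8E at offsets 0–2.
U+004F → 1-byte form 4F at offsets 3–3.
U+60B0A → 4-byte form F1 A0 AC 8A at offsets 4–7.
Offset 6 falls in char 3's range; it's byte 3 of F1 A0 AC 8A = 0xAC.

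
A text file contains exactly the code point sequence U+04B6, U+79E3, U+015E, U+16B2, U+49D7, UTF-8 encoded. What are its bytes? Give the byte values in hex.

U+04B6: 2-byte form → D2 B6.
U+79E3: 3-byte form → E7 A7 A3.
U+015E: 2-byte form → C5 9E.
U+16B2: 3-byte form → E1 9A B2.
U+49D7: 3-byte form → E4 A7 97.
Concatenated (13 bytes): D2 B6 E7 A7 A3 C5 9E E1 9A B2 E4 A7 97.

D2 B6 E7 A7 A3 C5 9E E1 9A B2 E4 A7 97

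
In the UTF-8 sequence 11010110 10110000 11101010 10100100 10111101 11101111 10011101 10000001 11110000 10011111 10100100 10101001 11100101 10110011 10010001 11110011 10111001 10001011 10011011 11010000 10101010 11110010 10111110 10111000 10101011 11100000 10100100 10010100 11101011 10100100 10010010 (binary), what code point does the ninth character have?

Offset 0: leading byte 0xD6 = 11010110 → 2-byte char #1 = D6 B0.
Offset 2: leading byte 0xEA = 11101010 → 3-byte char #2 = EA A4 BD.
Offset 5: leading byte 0xEF = 11101111 → 3-byte char #3 = EF 9D 81.
Offset 8: leading byte 0xF0 = 11110000 → 4-byte char #4 = F0 9F A4 A9.
Offset 12: leading byte 0xE5 = 11100101 → 3-byte char #5 = E5 B3 91.
Offset 15: leading byte 0xF3 = 11110011 → 4-byte char #6 = F3 B9 8B 9B.
Offset 19: leading byte 0xD0 = 11010000 → 2-byte char #7 = D0 AA.
Offset 21: leading byte 0xF2 = 11110010 → 4-byte char #8 = F2 BE B8 AB.
Offset 25: leading byte 0xE0 = 11100000 → 3-byte char #9 = E0 A4 94.
Leading byte 0xE0 = 11100000 matches 1110xxxx → 3-byte sequence.
Byte 1: 0xE0 = 11100000, payload 0000 (4 bits).
Byte 2: 0xA4 = 10100100 (10xxxxxx ✓), payload 100100.
Byte 3: 0x94 = 10010100 (10xxxxxx ✓), payload 010100.
Concatenate: 0000100100010100 = 0x914 (16 bits → U+0914).

U+0914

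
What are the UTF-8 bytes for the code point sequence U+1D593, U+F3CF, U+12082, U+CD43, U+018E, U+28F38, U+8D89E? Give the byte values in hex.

F0 9D 96 93 EF 8F 8F F0 92 82 82 EC B5 83 C6 8E F0 A8 BC B8 F2 8D A2 9E

U+1D593: 4-byte form → F0 9D 96 93.
U+F3CF: 3-byte form → EF 8F 8F.
U+12082: 4-byte form → F0 92 82 82.
U+CD43: 3-byte form → EC B5 83.
U+018E: 2-byte form → C6 8E.
U+28F38: 4-byte form → F0 A8 BC B8.
U+8D89E: 4-byte form → F2 8D A2 9E.
Concatenated (24 bytes): F0 9D 96 93 EF 8F 8F F0 92 82 82 EC B5 83 C6 8E F0 A8 BC B8 F2 8D A2 9E.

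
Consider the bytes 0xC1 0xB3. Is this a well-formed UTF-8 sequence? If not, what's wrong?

invalid (overlong encoding)

Leading byte 0xC1 = 11000001 → 2-byte form.
Continuation bytes all match 10xxxxxx. Payload decodes to 0x73.
But 0x73 < 0x80, the minimum for a 2-byte sequence — this is an overlong encoding.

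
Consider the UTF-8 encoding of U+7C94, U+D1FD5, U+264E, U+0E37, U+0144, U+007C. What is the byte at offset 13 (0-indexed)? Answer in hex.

U+7C94 → 3-byte form E7 B2 94 at offsets 0–2.
U+D1FD5 → 4-byte form F3 91 BF 95 at offsets 3–6.
U+264E → 3-byte form E2 99 8E at offsets 7–9.
U+0E37 → 3-byte form E0 B8 B7 at offsets 10–12.
U+0144 → 2-byte form C5 84 at offsets 13–14.
Offset 13 falls in char 5's range; it's byte 1 of C5 84 = 0xC5.

0xC5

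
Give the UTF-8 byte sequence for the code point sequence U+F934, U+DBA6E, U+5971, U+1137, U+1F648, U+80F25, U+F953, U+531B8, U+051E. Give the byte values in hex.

EF A4 B4 F3 9B A9 AE E5 A5 B1 E1 84 B7 F0 9F 99 88 F2 80 BC A5 EF A5 93 F1 93 86 B8 D4 9E

U+F934: 3-byte form → EF A4 B4.
U+DBA6E: 4-byte form → F3 9B A9 AE.
U+5971: 3-byte form → E5 A5 B1.
U+1137: 3-byte form → E1 84 B7.
U+1F648: 4-byte form → F0 9F 99 88.
U+80F25: 4-byte form → F2 80 BC A5.
U+F953: 3-byte form → EF A5 93.
U+531B8: 4-byte form → F1 93 86 B8.
U+051E: 2-byte form → D4 9E.
Concatenated (30 bytes): EF A4 B4 F3 9B A9 AE E5 A5 B1 E1 84 B7 F0 9F 99 88 F2 80 BC A5 EF A5 93 F1 93 86 B8 D4 9E.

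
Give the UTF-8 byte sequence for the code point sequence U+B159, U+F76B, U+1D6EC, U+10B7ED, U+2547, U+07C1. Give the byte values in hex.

EB 85 99 EF 9D AB F0 9D 9B AC F4 8B 9F AD E2 95 87 DF 81

U+B159: 3-byte form → EB 85 99.
U+F76B: 3-byte form → EF 9D AB.
U+1D6EC: 4-byte form → F0 9D 9B AC.
U+10B7ED: 4-byte form → F4 8B 9F AD.
U+2547: 3-byte form → E2 95 87.
U+07C1: 2-byte form → DF 81.
Concatenated (19 bytes): EB 85 99 EF 9D AB F0 9D 9B AC F4 8B 9F AD E2 95 87 DF 81.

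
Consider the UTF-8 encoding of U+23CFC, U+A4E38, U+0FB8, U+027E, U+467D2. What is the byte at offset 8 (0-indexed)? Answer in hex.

U+23CFC → 4-byte form F0 A3 B3 BC at offsets 0–3.
U+A4E38 → 4-byte form F2 A4 B8 B8 at offsets 4–7.
U+0FB8 → 3-byte form E0 BE B8 at offsets 8–10.
Offset 8 falls in char 3's range; it's byte 1 of E0 BE B8 = 0xE0.

0xE0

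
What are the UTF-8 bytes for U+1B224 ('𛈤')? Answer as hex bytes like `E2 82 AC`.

F0 9B 88 A4

U+1B224 = 0x1B224 = 111140 decimal. In range U+10000–U+10FFFF → 4-byte form: 11110xxx 10xxxxxx 10xxxxxx 10xxxxxx.
Binary (21 bits): 000011011001000100100.
Split 3+6+6+6: 000 | 011011 | 001000 | 100100.
Byte 1: 11110000 = 0xF0.
Byte 2: 10011011 = 0x9B.
Byte 3: 10001000 = 0x88.
Byte 4: 10100100 = 0xA4.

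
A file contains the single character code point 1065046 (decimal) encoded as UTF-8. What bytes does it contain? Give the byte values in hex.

F4 84 81 96

U+104056 = 0x104056 = 1065046 decimal. In range U+10000–U+10FFFF → 4-byte form: 11110xxx 10xxxxxx 10xxxxxx 10xxxxxx.
Binary (21 bits): 100000100000001010110.
Split 3+6+6+6: 100 | 000100 | 000001 | 010110.
Byte 1: 11110100 = 0xF4.
Byte 2: 10000100 = 0x84.
Byte 3: 10000001 = 0x81.
Byte 4: 10010110 = 0x96.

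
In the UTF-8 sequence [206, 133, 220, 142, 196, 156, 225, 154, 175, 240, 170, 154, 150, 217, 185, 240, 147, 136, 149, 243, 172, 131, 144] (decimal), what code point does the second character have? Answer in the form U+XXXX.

U+070E

Offset 0: leading byte 0xCE = 11001110 → 2-byte char #1 = CE 85.
Offset 2: leading byte 0xDC = 11011100 → 2-byte char #2 = DC 8E.
Leading byte 0xDC = 11011100 matches 110xxxxx → 2-byte sequence.
Byte 1: 0xDC = 11011100, payload 11100 (5 bits).
Byte 2: 0x8E = 10001110 (10xxxxxx ✓), payload 001110.
Concatenate: 11100001110 = 0x70E (11 bits → U+070E).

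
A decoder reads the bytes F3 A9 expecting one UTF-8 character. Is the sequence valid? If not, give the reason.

Leading byte 0xF3 = 11110011 → 4-byte form, but only 2 bytes are present.

invalid (sequence truncated)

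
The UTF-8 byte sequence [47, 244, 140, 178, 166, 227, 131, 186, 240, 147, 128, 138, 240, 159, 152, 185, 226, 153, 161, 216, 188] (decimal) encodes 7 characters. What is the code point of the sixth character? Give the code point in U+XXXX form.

Offset 0: leading byte 0x2F = 00101111 → 1-byte char #1 = 2F.
Offset 1: leading byte 0xF4 = 11110100 → 4-byte char #2 = F4 8C B2 A6.
Offset 5: leading byte 0xE3 = 11100011 → 3-byte char #3 = E3 83 BA.
Offset 8: leading byte 0xF0 = 11110000 → 4-byte char #4 = F0 93 80 8A.
Offset 12: leading byte 0xF0 = 11110000 → 4-byte char #5 = F0 9F 98 B9.
Offset 16: leading byte 0xE2 = 11100010 → 3-byte char #6 = E2 99 A1.
Leading byte 0xE2 = 11100010 matches 1110xxxx → 3-byte sequence.
Byte 1: 0xE2 = 11100010, payload 0010 (4 bits).
Byte 2: 0x99 = 10011001 (10xxxxxx ✓), payload 011001.
Byte 3: 0xA1 = 10100001 (10xxxxxx ✓), payload 100001.
Concatenate: 0010011001100001 = 0x2661 (16 bits → U+2661).

U+2661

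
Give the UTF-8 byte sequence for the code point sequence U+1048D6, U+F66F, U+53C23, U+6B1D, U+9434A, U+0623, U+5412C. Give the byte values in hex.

U+1048D6: 4-byte form → F4 84 A3 96.
U+F66F: 3-byte form → EF 99 AF.
U+53C23: 4-byte form → F1 93 B0 A3.
U+6B1D: 3-byte form → E6 AC 9D.
U+9434A: 4-byte form → F2 94 8D 8A.
U+0623: 2-byte form → D8 A3.
U+5412C: 4-byte form → F1 94 84 AC.
Concatenated (24 bytes): F4 84 A3 96 EF 99 AF F1 93 B0 A3 E6 AC 9D F2 94 8D 8A D8 A3 F1 94 84 AC.

F4 84 A3 96 EF 99 AF F1 93 B0 A3 E6 AC 9D F2 94 8D 8A D8 A3 F1 94 84 AC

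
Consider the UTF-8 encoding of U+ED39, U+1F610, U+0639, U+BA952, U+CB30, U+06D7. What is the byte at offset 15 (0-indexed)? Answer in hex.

U+ED39 → 3-byte form EE B4 B9 at offsets 0–2.
U+1F610 → 4-byte form F0 9F 98 90 at offsets 3–6.
U+0639 → 2-byte form D8 B9 at offsets 7–8.
U+BA952 → 4-byte form F2 BA A5 92 at offsets 9–12.
U+CB30 → 3-byte form EC AC B0 at offsets 13–15.
Offset 15 falls in char 5's range; it's byte 3 of EC AC B0 = 0xB0.

0xB0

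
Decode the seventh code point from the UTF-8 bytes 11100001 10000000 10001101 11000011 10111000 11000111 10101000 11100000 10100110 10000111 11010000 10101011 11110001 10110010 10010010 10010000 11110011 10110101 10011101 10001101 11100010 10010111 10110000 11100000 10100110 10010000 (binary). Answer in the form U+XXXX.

U+F574D

Offset 0: leading byte 0xE1 = 11100001 → 3-byte char #1 = E1 80 8D.
Offset 3: leading byte 0xC3 = 11000011 → 2-byte char #2 = C3 B8.
Offset 5: leading byte 0xC7 = 11000111 → 2-byte char #3 = C7 A8.
Offset 7: leading byte 0xE0 = 11100000 → 3-byte char #4 = E0 A6 87.
Offset 10: leading byte 0xD0 = 11010000 → 2-byte char #5 = D0 AB.
Offset 12: leading byte 0xF1 = 11110001 → 4-byte char #6 = F1 B2 92 90.
Offset 16: leading byte 0xF3 = 11110011 → 4-byte char #7 = F3 B5 9D 8D.
Leading byte 0xF3 = 11110011 matches 11110xxx → 4-byte sequence.
Byte 1: 0xF3 = 11110011, payload 011 (3 bits).
Byte 2: 0xB5 = 10110101 (10xxxxxx ✓), payload 110101.
Byte 3: 0x9D = 10011101 (10xxxxxx ✓), payload 011101.
Byte 4: 0x8D = 10001101 (10xxxxxx ✓), payload 001101.
Concatenate: 011110101011101001101 = 0xF574D (21 bits → U+F574D).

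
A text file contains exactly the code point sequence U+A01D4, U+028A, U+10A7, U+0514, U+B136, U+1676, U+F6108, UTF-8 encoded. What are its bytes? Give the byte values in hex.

U+A01D4: 4-byte form → F2 A0 87 94.
U+028A: 2-byte form → CA 8A.
U+10A7: 3-byte form → E1 82 A7.
U+0514: 2-byte form → D4 94.
U+B136: 3-byte form → EB 84 B6.
U+1676: 3-byte form → E1 99 B6.
U+F6108: 4-byte form → F3 B6 84 88.
Concatenated (21 bytes): F2 A0 87 94 CA 8A E1 82 A7 D4 94 EB 84 B6 E1 99 B6 F3 B6 84 88.

F2 A0 87 94 CA 8A E1 82 A7 D4 94 EB 84 B6 E1 99 B6 F3 B6 84 88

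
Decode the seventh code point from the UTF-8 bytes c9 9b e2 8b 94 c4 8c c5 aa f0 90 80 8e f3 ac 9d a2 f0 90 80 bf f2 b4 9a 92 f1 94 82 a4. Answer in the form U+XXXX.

U+1003F

Offset 0: leading byte 0xC9 = 11001001 → 2-byte char #1 = C9 9B.
Offset 2: leading byte 0xE2 = 11100010 → 3-byte char #2 = E2 8B 94.
Offset 5: leading byte 0xC4 = 11000100 → 2-byte char #3 = C4 8C.
Offset 7: leading byte 0xC5 = 11000101 → 2-byte char #4 = C5 AA.
Offset 9: leading byte 0xF0 = 11110000 → 4-byte char #5 = F0 90 80 8E.
Offset 13: leading byte 0xF3 = 11110011 → 4-byte char #6 = F3 AC 9D A2.
Offset 17: leading byte 0xF0 = 11110000 → 4-byte char #7 = F0 90 80 BF.
Leading byte 0xF0 = 11110000 matches 11110xxx → 4-byte sequence.
Byte 1: 0xF0 = 11110000, payload 000 (3 bits).
Byte 2: 0x90 = 10010000 (10xxxxxx ✓), payload 010000.
Byte 3: 0x80 = 10000000 (10xxxxxx ✓), payload 000000.
Byte 4: 0xBF = 10111111 (10xxxxxx ✓), payload 111111.
Concatenate: 000010000000000111111 = 0x1003F (21 bits → U+1003F).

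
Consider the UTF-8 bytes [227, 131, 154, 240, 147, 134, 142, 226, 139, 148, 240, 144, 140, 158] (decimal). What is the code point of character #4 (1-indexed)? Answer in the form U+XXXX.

Offset 0: leading byte 0xE3 = 11100011 → 3-byte char #1 = E3 83 9A.
Offset 3: leading byte 0xF0 = 11110000 → 4-byte char #2 = F0 93 86 8E.
Offset 7: leading byte 0xE2 = 11100010 → 3-byte char #3 = E2 8B 94.
Offset 10: leading byte 0xF0 = 11110000 → 4-byte char #4 = F0 90 8C 9E.
Leading byte 0xF0 = 11110000 matches 11110xxx → 4-byte sequence.
Byte 1: 0xF0 = 11110000, payload 000 (3 bits).
Byte 2: 0x90 = 10010000 (10xxxxxx ✓), payload 010000.
Byte 3: 0x8C = 10001100 (10xxxxxx ✓), payload 001100.
Byte 4: 0x9E = 10011110 (10xxxxxx ✓), payload 011110.
Concatenate: 000010000001100011110 = 0x1031E (21 bits → U+1031E).

U+1031E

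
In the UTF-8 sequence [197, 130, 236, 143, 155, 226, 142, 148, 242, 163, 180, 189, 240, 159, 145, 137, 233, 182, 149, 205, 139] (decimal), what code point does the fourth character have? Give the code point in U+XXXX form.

Offset 0: leading byte 0xC5 = 11000101 → 2-byte char #1 = C5 82.
Offset 2: leading byte 0xEC = 11101100 → 3-byte char #2 = EC 8F 9B.
Offset 5: leading byte 0xE2 = 11100010 → 3-byte char #3 = E2 8E 94.
Offset 8: leading byte 0xF2 = 11110010 → 4-byte char #4 = F2 A3 B4 BD.
Leading byte 0xF2 = 11110010 matches 11110xxx → 4-byte sequence.
Byte 1: 0xF2 = 11110010, payload 010 (3 bits).
Byte 2: 0xA3 = 10100011 (10xxxxxx ✓), payload 100011.
Byte 3: 0xB4 = 10110100 (10xxxxxx ✓), payload 110100.
Byte 4: 0xBD = 10111101 (10xxxxxx ✓), payload 111101.
Concatenate: 010100011110100111101 = 0xA3D3D (21 bits → U+A3D3D).

U+A3D3D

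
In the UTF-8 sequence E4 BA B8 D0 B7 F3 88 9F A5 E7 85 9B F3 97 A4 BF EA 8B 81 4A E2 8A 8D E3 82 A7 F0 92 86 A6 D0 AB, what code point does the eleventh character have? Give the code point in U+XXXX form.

Offset 0: leading byte 0xE4 = 11100100 → 3-byte char #1 = E4 BA B8.
Offset 3: leading byte 0xD0 = 11010000 → 2-byte char #2 = D0 B7.
Offset 5: leading byte 0xF3 = 11110011 → 4-byte char #3 = F3 88 9F A5.
Offset 9: leading byte 0xE7 = 11100111 → 3-byte char #4 = E7 85 9B.
Offset 12: leading byte 0xF3 = 11110011 → 4-byte char #5 = F3 97 A4 BF.
Offset 16: leading byte 0xEA = 11101010 → 3-byte char #6 = EA 8B 81.
Offset 19: leading byte 0x4A = 01001010 → 1-byte char #7 = 4A.
Offset 20: leading byte 0xE2 = 11100010 → 3-byte char #8 = E2 8A 8D.
Offset 23: leading byte 0xE3 = 11100011 → 3-byte char #9 = E3 82 A7.
Offset 26: leading byte 0xF0 = 11110000 → 4-byte char #10 = F0 92 86 A6.
Offset 30: leading byte 0xD0 = 11010000 → 2-byte char #11 = D0 AB.
Leading byte 0xD0 = 11010000 matches 110xxxxx → 2-byte sequence.
Byte 1: 0xD0 = 11010000, payload 10000 (5 bits).
Byte 2: 0xAB = 10101011 (10xxxxxx ✓), payload 101011.
Concatenate: 10000101011 = 0x42B (11 bits → U+042B).

U+042B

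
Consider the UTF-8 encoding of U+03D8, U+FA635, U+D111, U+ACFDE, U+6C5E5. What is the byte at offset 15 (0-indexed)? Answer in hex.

0x97

U+03D8 → 2-byte form CF 98 at offsets 0–1.
U+FA635 → 4-byte form F3 BA 98 B5 at offsets 2–5.
U+D111 → 3-byte form ED 84 91 at offsets 6–8.
U+ACFDE → 4-byte form F2 AC BF 9E at offsets 9–12.
U+6C5E5 → 4-byte form F1 AC 97 A5 at offsets 13–16.
Offset 15 falls in char 5's range; it's byte 3 of F1 AC 97 A5 = 0x97.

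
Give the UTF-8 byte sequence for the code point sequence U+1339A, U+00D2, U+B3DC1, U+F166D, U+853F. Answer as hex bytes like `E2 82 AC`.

F0 93 8E 9A C3 92 F2 B3 B7 81 F3 B1 99 AD E8 94 BF

U+1339A: 4-byte form → F0 93 8E 9A.
U+00D2: 2-byte form → C3 92.
U+B3DC1: 4-byte form → F2 B3 B7 81.
U+F166D: 4-byte form → F3 B1 99 AD.
U+853F: 3-byte form → E8 94 BF.
Concatenated (17 bytes): F0 93 8E 9A C3 92 F2 B3 B7 81 F3 B1 99 AD E8 94 BF.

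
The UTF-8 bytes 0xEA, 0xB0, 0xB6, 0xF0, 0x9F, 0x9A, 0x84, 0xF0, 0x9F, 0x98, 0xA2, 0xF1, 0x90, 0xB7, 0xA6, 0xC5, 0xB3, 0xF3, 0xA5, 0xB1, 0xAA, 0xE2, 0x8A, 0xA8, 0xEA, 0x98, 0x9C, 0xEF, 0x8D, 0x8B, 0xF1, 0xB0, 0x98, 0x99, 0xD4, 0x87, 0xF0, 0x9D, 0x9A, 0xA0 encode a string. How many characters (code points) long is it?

12

Byte at offset 0: 0xEA = 11101010 → 3-byte char (#1). Advance 3.
Byte at offset 3: 0xF0 = 11110000 → 4-byte char (#2). Advance 4.
Byte at offset 7: 0xF0 = 11110000 → 4-byte char (#3). Advance 4.
Byte at offset 11: 0xF1 = 11110001 → 4-byte char (#4). Advance 4.
Byte at offset 15: 0xC5 = 11000101 → 2-byte char (#5). Advance 2.
Byte at offset 17: 0xF3 = 11110011 → 4-byte char (#6). Advance 4.
Byte at offset 21: 0xE2 = 11100010 → 3-byte char (#7). Advance 3.
Byte at offset 24: 0xEA = 11101010 → 3-byte char (#8). Advance 3.
Byte at offset 27: 0xEF = 11101111 → 3-byte char (#9). Advance 3.
Byte at offset 30: 0xF1 = 11110001 → 4-byte char (#10). Advance 4.
Byte at offset 34: 0xD4 = 11010100 → 2-byte char (#11). Advance 2.
Byte at offset 36: 0xF0 = 11110000 → 4-byte char (#12). Advance 4.
Reached end at offset 40 after 12 code points.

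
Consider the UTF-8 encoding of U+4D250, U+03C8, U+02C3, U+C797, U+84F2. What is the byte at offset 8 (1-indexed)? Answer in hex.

0x83

1-indexed offset 8 is 0-indexed offset 7.
U+4D250 → 4-byte form F1 8D 89 90 at offsets 0–3.
U+03C8 → 2-byte form CF 88 at offsets 4–5.
U+02C3 → 2-byte form CB 83 at offsets 6–7.
Offset 7 falls in char 3's range; it's byte 2 of CB 83 = 0x83.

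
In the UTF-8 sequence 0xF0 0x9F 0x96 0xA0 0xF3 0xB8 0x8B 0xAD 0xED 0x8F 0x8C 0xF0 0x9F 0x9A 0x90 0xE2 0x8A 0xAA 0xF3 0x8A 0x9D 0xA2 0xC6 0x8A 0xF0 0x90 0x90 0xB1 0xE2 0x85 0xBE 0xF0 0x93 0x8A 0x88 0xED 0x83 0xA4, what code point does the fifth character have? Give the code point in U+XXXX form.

U+22AA

Offset 0: leading byte 0xF0 = 11110000 → 4-byte char #1 = F0 9F 96 A0.
Offset 4: leading byte 0xF3 = 11110011 → 4-byte char #2 = F3 B8 8B AD.
Offset 8: leading byte 0xED = 11101101 → 3-byte char #3 = ED 8F 8C.
Offset 11: leading byte 0xF0 = 11110000 → 4-byte char #4 = F0 9F 9A 90.
Offset 15: leading byte 0xE2 = 11100010 → 3-byte char #5 = E2 8A AA.
Leading byte 0xE2 = 11100010 matches 1110xxxx → 3-byte sequence.
Byte 1: 0xE2 = 11100010, payload 0010 (4 bits).
Byte 2: 0x8A = 10001010 (10xxxxxx ✓), payload 001010.
Byte 3: 0xAA = 10101010 (10xxxxxx ✓), payload 101010.
Concatenate: 0010001010101010 = 0x22AA (16 bits → U+22AA).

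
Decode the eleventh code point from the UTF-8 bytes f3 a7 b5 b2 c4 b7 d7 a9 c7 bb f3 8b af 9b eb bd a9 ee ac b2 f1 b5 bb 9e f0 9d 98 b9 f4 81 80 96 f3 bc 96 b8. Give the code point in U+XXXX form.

Offset 0: leading byte 0xF3 = 11110011 → 4-byte char #1 = F3 A7 B5 B2.
Offset 4: leading byte 0xC4 = 11000100 → 2-byte char #2 = C4 B7.
Offset 6: leading byte 0xD7 = 11010111 → 2-byte char #3 = D7 A9.
Offset 8: leading byte 0xC7 = 11000111 → 2-byte char #4 = C7 BB.
Offset 10: leading byte 0xF3 = 11110011 → 4-byte char #5 = F3 8B AF 9B.
Offset 14: leading byte 0xEB = 11101011 → 3-byte char #6 = EB BD A9.
Offset 17: leading byte 0xEE = 11101110 → 3-byte char #7 = EE AC B2.
Offset 20: leading byte 0xF1 = 11110001 → 4-byte char #8 = F1 B5 BB 9E.
Offset 24: leading byte 0xF0 = 11110000 → 4-byte char #9 = F0 9D 98 B9.
Offset 28: leading byte 0xF4 = 11110100 → 4-byte char #10 = F4 81 80 96.
Offset 32: leading byte 0xF3 = 11110011 → 4-byte char #11 = F3 BC 96 B8.
Leading byte 0xF3 = 11110011 matches 11110xxx → 4-byte sequence.
Byte 1: 0xF3 = 11110011, payload 011 (3 bits).
Byte 2: 0xBC = 10111100 (10xxxxxx ✓), payload 111100.
Byte 3: 0x96 = 10010110 (10xxxxxx ✓), payload 010110.
Byte 4: 0xB8 = 10111000 (10xxxxxx ✓), payload 111000.
Concatenate: 011111100010110111000 = 0xFC5B8 (21 bits → U+FC5B8).

U+FC5B8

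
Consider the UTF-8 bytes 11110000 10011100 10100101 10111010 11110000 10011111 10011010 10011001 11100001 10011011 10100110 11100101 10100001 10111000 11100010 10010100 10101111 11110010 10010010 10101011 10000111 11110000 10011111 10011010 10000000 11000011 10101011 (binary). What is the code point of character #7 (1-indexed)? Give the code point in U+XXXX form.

Offset 0: leading byte 0xF0 = 11110000 → 4-byte char #1 = F0 9C A5 BA.
Offset 4: leading byte 0xF0 = 11110000 → 4-byte char #2 = F0 9F 9A 99.
Offset 8: leading byte 0xE1 = 11100001 → 3-byte char #3 = E1 9B A6.
Offset 11: leading byte 0xE5 = 11100101 → 3-byte char #4 = E5 A1 B8.
Offset 14: leading byte 0xE2 = 11100010 → 3-byte char #5 = E2 94 AF.
Offset 17: leading byte 0xF2 = 11110010 → 4-byte char #6 = F2 92 AB 87.
Offset 21: leading byte 0xF0 = 11110000 → 4-byte char #7 = F0 9F 9A 80.
Leading byte 0xF0 = 11110000 matches 11110xxx → 4-byte sequence.
Byte 1: 0xF0 = 11110000, payload 000 (3 bits).
Byte 2: 0x9F = 10011111 (10xxxxxx ✓), payload 011111.
Byte 3: 0x9A = 10011010 (10xxxxxx ✓), payload 011010.
Byte 4: 0x80 = 10000000 (10xxxxxx ✓), payload 000000.
Concatenate: 000011111011010000000 = 0x1F680 (21 bits → U+1F680).

U+1F680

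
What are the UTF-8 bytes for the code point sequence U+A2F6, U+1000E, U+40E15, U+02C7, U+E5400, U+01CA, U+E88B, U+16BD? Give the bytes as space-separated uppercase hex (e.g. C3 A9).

U+A2F6: 3-byte form → EA 8B B6.
U+1000E: 4-byte form → F0 90 80 8E.
U+40E15: 4-byte form → F1 80 B8 95.
U+02C7: 2-byte form → CB 87.
U+E5400: 4-byte form → F3 A5 90 80.
U+01CA: 2-byte form → C7 8A.
U+E88B: 3-byte form → EE A2 8B.
U+16BD: 3-byte form → E1 9A BD.
Concatenated (25 bytes): EA 8B B6 F0 90 80 8E F1 80 B8 95 CB 87 F3 A5 90 80 C7 8A EE A2 8B E1 9A BD.

EA 8B B6 F0 90 80 8E F1 80 B8 95 CB 87 F3 A5 90 80 C7 8A EE A2 8B E1 9A BD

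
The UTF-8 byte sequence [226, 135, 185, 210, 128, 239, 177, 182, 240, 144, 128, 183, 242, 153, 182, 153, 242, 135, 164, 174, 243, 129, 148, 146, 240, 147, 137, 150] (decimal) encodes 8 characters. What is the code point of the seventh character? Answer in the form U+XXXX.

U+C1512

Offset 0: leading byte 0xE2 = 11100010 → 3-byte char #1 = E2 87 B9.
Offset 3: leading byte 0xD2 = 11010010 → 2-byte char #2 = D2 80.
Offset 5: leading byte 0xEF = 11101111 → 3-byte char #3 = EF B1 B6.
Offset 8: leading byte 0xF0 = 11110000 → 4-byte char #4 = F0 90 80 B7.
Offset 12: leading byte 0xF2 = 11110010 → 4-byte char #5 = F2 99 B6 99.
Offset 16: leading byte 0xF2 = 11110010 → 4-byte char #6 = F2 87 A4 AE.
Offset 20: leading byte 0xF3 = 11110011 → 4-byte char #7 = F3 81 94 92.
Leading byte 0xF3 = 11110011 matches 11110xxx → 4-byte sequence.
Byte 1: 0xF3 = 11110011, payload 011 (3 bits).
Byte 2: 0x81 = 10000001 (10xxxxxx ✓), payload 000001.
Byte 3: 0x94 = 10010100 (10xxxxxx ✓), payload 010100.
Byte 4: 0x92 = 10010010 (10xxxxxx ✓), payload 010010.
Concatenate: 011000001010100010010 = 0xC1512 (21 bits → U+C1512).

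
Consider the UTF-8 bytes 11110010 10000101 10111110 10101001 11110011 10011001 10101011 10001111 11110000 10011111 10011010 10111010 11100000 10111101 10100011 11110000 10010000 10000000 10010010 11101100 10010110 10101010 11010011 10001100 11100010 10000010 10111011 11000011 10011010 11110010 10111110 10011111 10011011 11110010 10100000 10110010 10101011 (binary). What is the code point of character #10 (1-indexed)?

Offset 0: leading byte 0xF2 = 11110010 → 4-byte char #1 = F2 85 BE A9.
Offset 4: leading byte 0xF3 = 11110011 → 4-byte char #2 = F3 99 AB 8F.
Offset 8: leading byte 0xF0 = 11110000 → 4-byte char #3 = F0 9F 9A BA.
Offset 12: leading byte 0xE0 = 11100000 → 3-byte char #4 = E0 BD A3.
Offset 15: leading byte 0xF0 = 11110000 → 4-byte char #5 = F0 90 80 92.
Offset 19: leading byte 0xEC = 11101100 → 3-byte char #6 = EC 96 AA.
Offset 22: leading byte 0xD3 = 11010011 → 2-byte char #7 = D3 8C.
Offset 24: leading byte 0xE2 = 11100010 → 3-byte char #8 = E2 82 BB.
Offset 27: leading byte 0xC3 = 11000011 → 2-byte char #9 = C3 9A.
Offset 29: leading byte 0xF2 = 11110010 → 4-byte char #10 = F2 BE 9F 9B.
Leading byte 0xF2 = 11110010 matches 11110xxx → 4-byte sequence.
Byte 1: 0xF2 = 11110010, payload 010 (3 bits).
Byte 2: 0xBE = 10111110 (10xxxxxx ✓), payload 111110.
Byte 3: 0x9F = 10011111 (10xxxxxx ✓), payload 011111.
Byte 4: 0x9B = 10011011 (10xxxxxx ✓), payload 011011.
Concatenate: 010111110011111011011 = 0xBE7DB (21 bits → U+BE7DB).

U+BE7DB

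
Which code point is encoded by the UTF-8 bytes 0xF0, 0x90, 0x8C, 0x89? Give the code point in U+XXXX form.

U+10309

Leading byte 0xF0 = 11110000 matches 11110xxx → 4-byte sequence.
Byte 1: 0xF0 = 11110000, payload 000 (3 bits).
Byte 2: 0x90 = 10010000 (10xxxxxx ✓), payload 010000.
Byte 3: 0x8C = 10001100 (10xxxxxx ✓), payload 001100.
Byte 4: 0x89 = 10001001 (10xxxxxx ✓), payload 001001.
Concatenate: 000010000001100001001 = 0x10309 (21 bits → U+10309).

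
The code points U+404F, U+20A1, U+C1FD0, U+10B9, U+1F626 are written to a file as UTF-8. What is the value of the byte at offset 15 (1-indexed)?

1-indexed offset 15 is 0-indexed offset 14.
U+404F → 3-byte form E4 81 8F at offsets 0–2.
U+20A1 → 3-byte form E2 82 A1 at offsets 3–5.
U+C1FD0 → 4-byte form F3 81 BF 90 at offsets 6–9.
U+10B9 → 3-byte form E1 82 B9 at offsets 10–12.
U+1F626 → 4-byte form F0 9F 98 A6 at offsets 13–16.
Offset 14 falls in char 5's range; it's byte 2 of F0 9F 98 A6 = 0x9F.

0x9F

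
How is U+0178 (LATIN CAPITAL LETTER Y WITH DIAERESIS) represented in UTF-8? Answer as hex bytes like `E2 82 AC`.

U+0178 = 0x178 = 376 decimal. In range U+0080–U+07FF → 2-byte form: 110xxxxx 10xxxxxx.
Binary (11 bits): 00101111000.
Split 5+6: 00101 | 111000.
Byte 1: 11000101 = 0xC5.
Byte 2: 10111000 = 0xB8.

C5 B8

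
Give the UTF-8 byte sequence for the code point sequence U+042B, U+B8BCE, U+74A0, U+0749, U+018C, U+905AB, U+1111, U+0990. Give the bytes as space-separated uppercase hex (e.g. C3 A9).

D0 AB F2 B8 AF 8E E7 92 A0 DD 89 C6 8C F2 90 96 AB E1 84 91 E0 A6 90

U+042B: 2-byte form → D0 AB.
U+B8BCE: 4-byte form → F2 B8 AF 8E.
U+74A0: 3-byte form → E7 92 A0.
U+0749: 2-byte form → DD 89.
U+018C: 2-byte form → C6 8C.
U+905AB: 4-byte form → F2 90 96 AB.
U+1111: 3-byte form → E1 84 91.
U+0990: 3-byte form → E0 A6 90.
Concatenated (23 bytes): D0 AB F2 B8 AF 8E E7 92 A0 DD 89 C6 8C F2 90 96 AB E1 84 91 E0 A6 90.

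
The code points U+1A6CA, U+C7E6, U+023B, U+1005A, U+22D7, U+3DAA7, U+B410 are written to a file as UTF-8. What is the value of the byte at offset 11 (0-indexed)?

U+1A6CA → 4-byte form F0 9A 9B 8A at offsets 0–3.
U+C7E6 → 3-byte form EC 9F A6 at offsets 4–6.
U+023B → 2-byte form C8 BB at offsets 7–8.
U+1005A → 4-byte form F0 90 81 9A at offsets 9–12.
Offset 11 falls in char 4's range; it's byte 3 of F0 90 81 9A = 0x81.

0x81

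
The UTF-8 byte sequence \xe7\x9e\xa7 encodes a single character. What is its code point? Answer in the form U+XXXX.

Leading byte 0xE7 = 11100111 matches 1110xxxx → 3-byte sequence.
Byte 1: 0xE7 = 11100111, payload 0111 (4 bits).
Byte 2: 0x9E = 10011110 (10xxxxxx ✓), payload 011110.
Byte 3: 0xA7 = 10100111 (10xxxxxx ✓), payload 100111.
Concatenate: 0111011110100111 = 0x77A7 (16 bits → U+77A7).

U+77A7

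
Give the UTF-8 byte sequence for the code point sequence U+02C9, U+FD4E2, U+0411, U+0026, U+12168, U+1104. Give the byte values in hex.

U+02C9: 2-byte form → CB 89.
U+FD4E2: 4-byte form → F3 BD 93 A2.
U+0411: 2-byte form → D0 91.
U+0026: 1-byte form → 26.
U+12168: 4-byte form → F0 92 85 A8.
U+1104: 3-byte form → E1 84 84.
Concatenated (16 bytes): CB 89 F3 BD 93 A2 D0 91 26 F0 92 85 A8 E1 84 84.

CB 89 F3 BD 93 A2 D0 91 26 F0 92 85 A8 E1 84 84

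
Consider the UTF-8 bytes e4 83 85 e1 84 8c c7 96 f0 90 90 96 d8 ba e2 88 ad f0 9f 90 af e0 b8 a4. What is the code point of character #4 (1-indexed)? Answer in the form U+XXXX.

U+10416

Offset 0: leading byte 0xE4 = 11100100 → 3-byte char #1 = E4 83 85.
Offset 3: leading byte 0xE1 = 11100001 → 3-byte char #2 = E1 84 8C.
Offset 6: leading byte 0xC7 = 11000111 → 2-byte char #3 = C7 96.
Offset 8: leading byte 0xF0 = 11110000 → 4-byte char #4 = F0 90 90 96.
Leading byte 0xF0 = 11110000 matches 11110xxx → 4-byte sequence.
Byte 1: 0xF0 = 11110000, payload 000 (3 bits).
Byte 2: 0x90 = 10010000 (10xxxxxx ✓), payload 010000.
Byte 3: 0x90 = 10010000 (10xxxxxx ✓), payload 010000.
Byte 4: 0x96 = 10010110 (10xxxxxx ✓), payload 010110.
Concatenate: 000010000010000010110 = 0x10416 (21 bits → U+10416).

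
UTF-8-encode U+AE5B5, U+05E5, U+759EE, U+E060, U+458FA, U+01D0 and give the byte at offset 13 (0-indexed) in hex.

U+AE5B5 → 4-byte form F2 AE 96 B5 at offsets 0–3.
U+05E5 → 2-byte form D7 A5 at offsets 4–5.
U+759EE → 4-byte form F1 B5 A7 AE at offsets 6–9.
U+E060 → 3-byte form EE 81 A0 at offsets 10–12.
U+458FA → 4-byte form F1 85 A3 BA at offsets 13–16.
Offset 13 falls in char 5's range; it's byte 1 of F1 85 A3 BA = 0xF1.

0xF1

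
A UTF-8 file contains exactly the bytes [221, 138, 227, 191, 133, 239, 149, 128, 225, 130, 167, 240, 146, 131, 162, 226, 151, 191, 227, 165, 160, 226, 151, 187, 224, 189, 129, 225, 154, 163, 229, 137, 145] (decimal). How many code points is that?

11

Byte at offset 0: 0xDD = 11011101 → 2-byte char (#1). Advance 2.
Byte at offset 2: 0xE3 = 11100011 → 3-byte char (#2). Advance 3.
Byte at offset 5: 0xEF = 11101111 → 3-byte char (#3). Advance 3.
Byte at offset 8: 0xE1 = 11100001 → 3-byte char (#4). Advance 3.
Byte at offset 11: 0xF0 = 11110000 → 4-byte char (#5). Advance 4.
Byte at offset 15: 0xE2 = 11100010 → 3-byte char (#6). Advance 3.
Byte at offset 18: 0xE3 = 11100011 → 3-byte char (#7). Advance 3.
Byte at offset 21: 0xE2 = 11100010 → 3-byte char (#8). Advance 3.
Byte at offset 24: 0xE0 = 11100000 → 3-byte char (#9). Advance 3.
Byte at offset 27: 0xE1 = 11100001 → 3-byte char (#10). Advance 3.
Byte at offset 30: 0xE5 = 11100101 → 3-byte char (#11). Advance 3.
Reached end at offset 33 after 11 code points.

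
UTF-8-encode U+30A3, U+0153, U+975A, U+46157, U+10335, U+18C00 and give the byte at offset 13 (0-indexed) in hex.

0x90

U+30A3 → 3-byte form E3 82 A3 at offsets 0–2.
U+0153 → 2-byte form C5 93 at offsets 3–4.
U+975A → 3-byte form E9 9D 9A at offsets 5–7.
U+46157 → 4-byte form F1 86 85 97 at offsets 8–11.
U+10335 → 4-byte form F0 90 8C B5 at offsets 12–15.
Offset 13 falls in char 5's range; it's byte 2 of F0 90 8C B5 = 0x90.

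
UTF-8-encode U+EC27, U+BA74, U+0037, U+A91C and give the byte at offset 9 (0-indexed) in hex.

0x9C

U+EC27 → 3-byte form EE B0 A7 at offsets 0–2.
U+BA74 → 3-byte form EB A9 B4 at offsets 3–5.
U+0037 → 1-byte form 37 at offsets 6–6.
U+A91C → 3-byte form EA A4 9C at offsets 7–9.
Offset 9 falls in char 4's range; it's byte 3 of EA A4 9C = 0x9C.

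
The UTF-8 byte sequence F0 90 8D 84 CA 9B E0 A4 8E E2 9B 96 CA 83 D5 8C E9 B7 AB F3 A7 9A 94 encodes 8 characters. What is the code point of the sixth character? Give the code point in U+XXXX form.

U+054C

Offset 0: leading byte 0xF0 = 11110000 → 4-byte char #1 = F0 90 8D 84.
Offset 4: leading byte 0xCA = 11001010 → 2-byte char #2 = CA 9B.
Offset 6: leading byte 0xE0 = 11100000 → 3-byte char #3 = E0 A4 8E.
Offset 9: leading byte 0xE2 = 11100010 → 3-byte char #4 = E2 9B 96.
Offset 12: leading byte 0xCA = 11001010 → 2-byte char #5 = CA 83.
Offset 14: leading byte 0xD5 = 11010101 → 2-byte char #6 = D5 8C.
Leading byte 0xD5 = 11010101 matches 110xxxxx → 2-byte sequence.
Byte 1: 0xD5 = 11010101, payload 10101 (5 bits).
Byte 2: 0x8C = 10001100 (10xxxxxx ✓), payload 001100.
Concatenate: 10101001100 = 0x54C (11 bits → U+054C).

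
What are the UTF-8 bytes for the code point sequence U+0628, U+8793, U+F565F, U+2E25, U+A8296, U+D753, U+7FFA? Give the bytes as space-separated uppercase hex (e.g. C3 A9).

D8 A8 E8 9E 93 F3 B5 99 9F E2 B8 A5 F2 A8 8A 96 ED 9D 93 E7 BF BA

U+0628: 2-byte form → D8 A8.
U+8793: 3-byte form → E8 9E 93.
U+F565F: 4-byte form → F3 B5 99 9F.
U+2E25: 3-byte form → E2 B8 A5.
U+A8296: 4-byte form → F2 A8 8A 96.
U+D753: 3-byte form → ED 9D 93.
U+7FFA: 3-byte form → E7 BF BA.
Concatenated (22 bytes): D8 A8 E8 9E 93 F3 B5 99 9F E2 B8 A5 F2 A8 8A 96 ED 9D 93 E7 BF BA.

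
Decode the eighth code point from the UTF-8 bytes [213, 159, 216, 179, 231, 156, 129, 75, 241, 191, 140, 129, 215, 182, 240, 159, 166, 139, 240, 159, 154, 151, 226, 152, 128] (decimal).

Offset 0: leading byte 0xD5 = 11010101 → 2-byte char #1 = D5 9F.
Offset 2: leading byte 0xD8 = 11011000 → 2-byte char #2 = D8 B3.
Offset 4: leading byte 0xE7 = 11100111 → 3-byte char #3 = E7 9C 81.
Offset 7: leading byte 0x4B = 01001011 → 1-byte char #4 = 4B.
Offset 8: leading byte 0xF1 = 11110001 → 4-byte char #5 = F1 BF 8C 81.
Offset 12: leading byte 0xD7 = 11010111 → 2-byte char #6 = D7 B6.
Offset 14: leading byte 0xF0 = 11110000 → 4-byte char #7 = F0 9F A6 8B.
Offset 18: leading byte 0xF0 = 11110000 → 4-byte char #8 = F0 9F 9A 97.
Leading byte 0xF0 = 11110000 matches 11110xxx → 4-byte sequence.
Byte 1: 0xF0 = 11110000, payload 000 (3 bits).
Byte 2: 0x9F = 10011111 (10xxxxxx ✓), payload 011111.
Byte 3: 0x9A = 10011010 (10xxxxxx ✓), payload 011010.
Byte 4: 0x97 = 10010111 (10xxxxxx ✓), payload 010111.
Concatenate: 000011111011010010111 = 0x1F697 (21 bits → U+1F697).

U+1F697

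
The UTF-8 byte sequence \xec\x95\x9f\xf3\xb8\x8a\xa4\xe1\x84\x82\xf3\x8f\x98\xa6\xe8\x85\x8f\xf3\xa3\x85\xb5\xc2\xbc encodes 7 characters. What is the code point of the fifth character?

Offset 0: leading byte 0xEC = 11101100 → 3-byte char #1 = EC 95 9F.
Offset 3: leading byte 0xF3 = 11110011 → 4-byte char #2 = F3 B8 8A A4.
Offset 7: leading byte 0xE1 = 11100001 → 3-byte char #3 = E1 84 82.
Offset 10: leading byte 0xF3 = 11110011 → 4-byte char #4 = F3 8F 98 A6.
Offset 14: leading byte 0xE8 = 11101000 → 3-byte char #5 = E8 85 8F.
Leading byte 0xE8 = 11101000 matches 1110xxxx → 3-byte sequence.
Byte 1: 0xE8 = 11101000, payload 1000 (4 bits).
Byte 2: 0x85 = 10000101 (10xxxxxx ✓), payload 000101.
Byte 3: 0x8F = 10001111 (10xxxxxx ✓), payload 001111.
Concatenate: 1000000101001111 = 0x814F (16 bits → U+814F).

U+814F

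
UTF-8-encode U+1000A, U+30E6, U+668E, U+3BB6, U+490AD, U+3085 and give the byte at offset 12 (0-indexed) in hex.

U+1000A → 4-byte form F0 90 80 8A at offsets 0–3.
U+30E6 → 3-byte form E3 83 A6 at offsets 4–6.
U+668E → 3-byte form E6 9A 8E at offsets 7–9.
U+3BB6 → 3-byte form E3 AE B6 at offsets 10–12.
Offset 12 falls in char 4's range; it's byte 3 of E3 AE B6 = 0xB6.

0xB6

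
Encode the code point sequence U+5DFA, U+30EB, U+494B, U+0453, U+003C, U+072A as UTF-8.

U+5DFA: 3-byte form → E5 B7 BA.
U+30EB: 3-byte form → E3 83 AB.
U+494B: 3-byte form → E4 A5 8B.
U+0453: 2-byte form → D1 93.
U+003C: 1-byte form → 3C.
U+072A: 2-byte form → DC AA.
Concatenated (14 bytes): E5 B7 BA E3 83 AB E4 A5 8B D1 93 3C DC AA.

E5 B7 BA E3 83 AB E4 A5 8B D1 93 3C DC AA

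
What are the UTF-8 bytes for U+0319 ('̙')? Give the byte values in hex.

CC 99

U+0319 = 0x319 = 793 decimal. In range U+0080–U+07FF → 2-byte form: 110xxxxx 10xxxxxx.
Binary (11 bits): 01100011001.
Split 5+6: 01100 | 011001.
Byte 1: 11001100 = 0xCC.
Byte 2: 10011001 = 0x99.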